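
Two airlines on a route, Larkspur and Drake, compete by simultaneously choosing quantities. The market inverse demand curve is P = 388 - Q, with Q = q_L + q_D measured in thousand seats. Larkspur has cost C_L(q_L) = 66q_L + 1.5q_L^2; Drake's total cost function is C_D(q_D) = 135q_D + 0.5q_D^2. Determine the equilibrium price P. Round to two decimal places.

269.71

Larkspur's profit: π_L = (388 - Q)q_L - (66q_L + (3/2)q_L²). Setting ∂π_L/∂q_L = 0: 322 - 5q_L - (q_D) = 0.
Drake's first-order condition: 253 - 3q_D - (q_L) = 0.
Rearranging gives the reaction functions q_L = (322 - q_D)/5 and q_D = (253 - q_L)/3.
Substituting one into the other gives q_L = 713/14 and q_D = 943/14.
Total output Q = 828/7, so price P = 388 - 828/7 = 1888/7.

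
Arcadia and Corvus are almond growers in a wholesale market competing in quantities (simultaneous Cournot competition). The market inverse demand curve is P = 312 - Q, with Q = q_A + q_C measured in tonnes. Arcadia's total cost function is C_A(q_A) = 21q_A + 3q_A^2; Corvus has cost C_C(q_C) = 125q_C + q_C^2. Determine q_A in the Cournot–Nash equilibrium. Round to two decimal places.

Arcadia's profit: π_A = (312 - Q)q_A - (21q_A + 3q_A²). Setting ∂π_A/∂q_A = 0: 291 - 8q_A - (q_C) = 0.
Corvus's profit: π_C = (312 - Q)q_C - (125q_C + q_C²). Setting ∂π_C/∂q_C = 0: 187 - 4q_C - (q_A) = 0.
So q_A = (291 - q_C)/8 and q_C = (187 - q_A)/4.
Solving the pair: q_A = 977/31, q_C = 1205/31.

31.52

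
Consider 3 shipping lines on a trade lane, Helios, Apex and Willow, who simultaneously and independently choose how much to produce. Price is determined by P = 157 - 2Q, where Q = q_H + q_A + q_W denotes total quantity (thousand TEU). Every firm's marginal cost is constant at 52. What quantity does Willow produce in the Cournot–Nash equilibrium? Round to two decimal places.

13.13

A representative firm's profit is π_i = q_i(157 - 2Q) - 52q_i.
First-order condition (treating rivals' output as given): 105 - 4q_i - 2·Σ_{j≠i} q_j = 0.
With identical firms every q_j equals q_i, so Σ_{j≠i} q_j = 2q_i and 105 = 8q_i, giving q_i = 105/8.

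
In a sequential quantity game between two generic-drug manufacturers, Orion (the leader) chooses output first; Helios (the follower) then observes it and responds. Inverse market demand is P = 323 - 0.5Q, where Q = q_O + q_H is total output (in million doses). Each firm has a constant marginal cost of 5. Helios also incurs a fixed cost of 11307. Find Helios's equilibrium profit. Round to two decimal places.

Solve by backward induction. Given q_O, the follower Helios maximises π_H = (323 - (1/2)q_O - (1/2)q_H)q_H - 5q_H.
∂π_H/∂q_H = 318 - (1/2)q_O - q_H = 0 gives the reaction function q_H = (318 - (1/2)q_O).
The leader anticipates this reaction. Substituting into P = 323 - 0.5Q gives P = 164 - (1/4)q_O, so π_O = (164 - (1/4)q_O)q_O - 5q_O.
Leader FOC: 159 - (1/2)q_O = 0, so q_O = 318.
Then q_H = (318 - (1/2)·318) = 159.
Price P = 323 - (1/2)·477 = 169/2.
Helios's profit: (169/2 - 5)·159 - 11307 = 1333.5000.

1333.50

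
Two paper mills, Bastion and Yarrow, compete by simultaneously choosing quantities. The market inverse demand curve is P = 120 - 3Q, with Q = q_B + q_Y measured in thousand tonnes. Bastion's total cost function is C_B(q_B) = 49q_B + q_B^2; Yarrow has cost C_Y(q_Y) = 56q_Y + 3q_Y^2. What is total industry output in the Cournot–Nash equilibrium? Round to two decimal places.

Bastion's profit: π_B = (120 - 3Q)q_B - (49q_B + q_B²). Setting ∂π_B/∂q_B = 0: 71 - 8q_B - 3(q_Y) = 0.
Yarrow's first-order condition: 64 - 12q_Y - 3(q_B) = 0.
Rearranging gives the reaction functions q_B = (71 - 3q_Y)/8 and q_Y = (64 - 3q_B)/12.
Substituting one into the other gives q_B = 220/29 and q_Y = 299/87.
Total output Q = 220/29 + 299/87 = 959/87.

11.02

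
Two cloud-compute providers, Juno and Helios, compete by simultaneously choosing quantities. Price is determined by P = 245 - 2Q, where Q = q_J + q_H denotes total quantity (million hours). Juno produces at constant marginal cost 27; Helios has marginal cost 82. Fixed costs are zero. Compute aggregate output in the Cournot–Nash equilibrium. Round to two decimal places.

Juno's profit: π_J = (245 - 2Q)q_J - (27q_J). Setting ∂π_J/∂q_J = 0: 218 - 4q_J - 2(q_H) = 0.
Helios's first-order condition: 163 - 4q_H - 2(q_J) = 0.
Best responses: q_J = (218 - 2q_H)/4, q_H = (163 - 2q_J)/4.
Solving the pair: q_J = 91/2, q_H = 18.
Total output Q = 91/2 + 18 = 127/2.

63.50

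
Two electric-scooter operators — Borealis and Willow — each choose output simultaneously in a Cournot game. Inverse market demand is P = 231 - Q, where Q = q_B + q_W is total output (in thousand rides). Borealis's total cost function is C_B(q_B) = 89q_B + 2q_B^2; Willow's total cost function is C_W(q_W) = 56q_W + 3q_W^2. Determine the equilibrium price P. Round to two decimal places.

Borealis's profit: π_B = (231 - Q)q_B - (89q_B + 2q_B²). Setting ∂π_B/∂q_B = 0: 142 - 6q_B - (q_W) = 0.
Willow's first-order condition: 175 - 8q_W - (q_B) = 0.
So q_B = (142 - q_W)/6 and q_W = (175 - q_B)/8.
Solving the pair: q_B = 961/47, q_W = 908/47.
Total output Q = 1869/47, so price P = 231 - 1869/47 = 191.2340.

191.23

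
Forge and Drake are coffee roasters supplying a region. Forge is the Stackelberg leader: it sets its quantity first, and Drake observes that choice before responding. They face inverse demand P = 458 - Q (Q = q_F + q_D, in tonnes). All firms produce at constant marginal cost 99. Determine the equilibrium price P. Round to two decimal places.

188.75

Solve by backward induction. Given q_F, the follower Drake maximises π_D = (458 - q_F - q_D)q_D - 99q_D.
∂π_D/∂q_D = 359 - q_F - 2q_D = 0 gives the reaction function q_D = (359 - q_F)/2.
Forge substitutes q_D(q_F) into its own profit: π_F = q_F(458 - q_F - (359 - q_F)/2) - 99q_F = (557/2 - (1/2)q_F)q_F - 99q_F.
The leader's first-order condition 359/2 - q_F = 0 yields q_F = 359/2.
Then q_D = (359 - 359/2)/2 = 359/4.
Total output Q = 1077/4, so price P = 458 - 1077/4 = 755/4.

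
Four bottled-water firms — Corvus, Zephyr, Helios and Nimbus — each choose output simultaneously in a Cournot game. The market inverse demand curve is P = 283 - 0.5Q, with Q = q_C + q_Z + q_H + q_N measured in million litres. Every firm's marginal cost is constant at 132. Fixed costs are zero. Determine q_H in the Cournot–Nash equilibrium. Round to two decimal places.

60.40

Each firm earns π_i = (283 - 0.5Q)q_i - 132q_i.
Setting ∂π_i/∂q_i = 0 with rivals' quantities fixed: 151 - q_i - (1/2)·Σ_{j≠i} q_j = 0.
With identical firms every q_j equals q_i, so Σ_{j≠i} q_j = 3q_i and 151 = (5/2)q_i, giving q_i = 302/5.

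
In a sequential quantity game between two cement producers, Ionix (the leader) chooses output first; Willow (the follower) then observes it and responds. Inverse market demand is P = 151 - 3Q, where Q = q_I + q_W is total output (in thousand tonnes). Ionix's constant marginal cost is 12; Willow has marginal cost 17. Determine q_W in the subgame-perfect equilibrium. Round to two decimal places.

10.33

Solve by backward induction. Given q_I, the follower Willow maximises π_W = (151 - 3q_I - 3q_W)q_W - 17q_W.
∂π_W/∂q_W = 134 - 3q_I - 6q_W = 0 gives the reaction function q_W = (134 - 3q_I)/6.
The leader anticipates this reaction. Substituting into P = 151 - 3Q gives P = 84 - (3/2)q_I, so π_I = (84 - (3/2)q_I)q_I - 12q_I.
Maximising: ∂π_I/∂q_I = 72 - 3q_I = 0, giving q_I = 24.
Then q_W = (134 - 3·24)/6 = 31/3.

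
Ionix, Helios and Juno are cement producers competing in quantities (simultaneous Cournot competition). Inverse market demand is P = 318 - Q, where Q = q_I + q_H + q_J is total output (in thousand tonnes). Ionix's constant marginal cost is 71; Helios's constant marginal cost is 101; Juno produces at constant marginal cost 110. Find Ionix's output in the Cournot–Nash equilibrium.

79

Ionix's profit: π_I = (318 - Q)q_I - (71q_I). Setting ∂π_I/∂q_I = 0: 247 - 2q_I - (q_H + q_J) = 0.
Helios's profit: π_H = (318 - Q)q_H - (101q_H). Setting ∂π_H/∂q_H = 0: 217 - 2q_H - (q_I + q_J) = 0.
Juno's first-order condition: 208 - 2q_J - (q_I + q_H) = 0.
Adding the 3 first-order conditions: 672 − 4Q = 0, so Q = 168.
Back-substituting: q_I = (247 − 168) = 79, q_H = (217 − 168) = 49, q_J = (208 − 168) = 40.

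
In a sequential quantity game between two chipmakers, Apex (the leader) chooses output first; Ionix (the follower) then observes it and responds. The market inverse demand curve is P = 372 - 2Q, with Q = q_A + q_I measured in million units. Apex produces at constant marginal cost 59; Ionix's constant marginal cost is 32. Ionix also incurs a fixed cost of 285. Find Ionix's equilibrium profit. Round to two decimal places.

The follower Ionix best-responds to any q_A: π_I = (372 - 2Q)q_I - 32q_I.
Follower FOC: 340 - 2q_A - 4q_I = 0, so q_I(q_A) = (340 - 2q_A)/4.
Apex substitutes q_I(q_A) into its own profit: π_A = q_A(372 - 2q_A - (340 - 2q_A)/2) - 59q_A = (202 - q_A)q_A - 59q_A.
The leader's first-order condition 143 - 2q_A = 0 yields q_A = 143/2.
Then q_I = (340 - 2·(143/2))/4 = 197/4.
Price P = 372 - 2·(483/4) = 261/2.
Ionix's profit: (261/2 - 32)·(197/4) - 285 = 4566.1250.

4566.13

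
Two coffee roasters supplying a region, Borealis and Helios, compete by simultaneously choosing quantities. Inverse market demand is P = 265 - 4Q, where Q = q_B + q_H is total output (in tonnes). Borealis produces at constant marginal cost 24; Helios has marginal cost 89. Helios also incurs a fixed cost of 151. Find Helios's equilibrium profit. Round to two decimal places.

191.25

Borealis's profit: π_B = (265 - 4Q)q_B - (24q_B). Setting ∂π_B/∂q_B = 0: 241 - 8q_B - 4(q_H) = 0.
Helios's first-order condition: 176 - 8q_H - 4(q_B) = 0.
Rearranging gives the reaction functions q_B = (241 - 4q_H)/8 and q_H = (176 - 4q_B)/8.
Solving the pair: q_B = 51/2, q_H = 37/4.
Price P = 265 - 4·(139/4) = 126.
Helios's profit: (126 - 89)·(37/4) - 151 = 765/4.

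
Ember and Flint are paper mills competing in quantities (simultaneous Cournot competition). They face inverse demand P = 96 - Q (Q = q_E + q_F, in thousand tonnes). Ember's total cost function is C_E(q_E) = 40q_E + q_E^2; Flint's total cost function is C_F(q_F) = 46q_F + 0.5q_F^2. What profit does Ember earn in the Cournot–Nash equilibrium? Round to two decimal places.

230.15

Ember's profit: π_E = (96 - Q)q_E - (40q_E + q_E²). Setting ∂π_E/∂q_E = 0: 56 - 4q_E - (q_F) = 0.
Flint's first-order condition: 50 - 3q_F - (q_E) = 0.
Rearranging gives the reaction functions q_E = (56 - q_F)/4 and q_F = (50 - q_E)/3.
Solving the pair: q_E = 118/11, q_F = 144/11.
Price P = 96 - 262/11 = 794/11.
Ember's profit: (794/11)·(118/11) - 40·(118/11) - (118/11)² = 230.1488.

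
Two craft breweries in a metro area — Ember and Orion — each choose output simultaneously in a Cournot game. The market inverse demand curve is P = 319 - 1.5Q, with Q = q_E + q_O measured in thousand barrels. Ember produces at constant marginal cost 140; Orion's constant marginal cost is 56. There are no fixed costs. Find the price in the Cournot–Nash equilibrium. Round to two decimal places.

Ember's profit: π_E = (319 - 1.5Q)q_E - (140q_E). Setting ∂π_E/∂q_E = 0: 179 - 3q_E - (3/2)(q_O) = 0.
Orion's first-order condition: 263 - 3q_O - (3/2)(q_E) = 0.
So q_E = (179 - (3/2)q_O)/3 and q_O = (263 - (3/2)q_E)/3.
Solving the pair: q_E = 190/9, q_O = 694/9.
Total output Q = 884/9, so price P = 319 - (3/2)·(884/9) = 515/3.

171.67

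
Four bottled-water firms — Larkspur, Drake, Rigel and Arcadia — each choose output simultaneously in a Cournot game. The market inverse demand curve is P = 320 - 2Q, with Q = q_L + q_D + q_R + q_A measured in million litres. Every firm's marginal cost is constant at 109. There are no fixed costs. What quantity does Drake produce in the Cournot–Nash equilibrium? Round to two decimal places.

Each firm earns π_i = (320 - 2Q)q_i - 109q_i.
Setting ∂π_i/∂q_i = 0 with rivals' quantities fixed: 211 - 4q_i - 2·Σ_{j≠i} q_j = 0.
By symmetry each firm produces the same amount; substituting Σ_{j≠i} q_j = 3q_i yields q_i = 211/10.

21.10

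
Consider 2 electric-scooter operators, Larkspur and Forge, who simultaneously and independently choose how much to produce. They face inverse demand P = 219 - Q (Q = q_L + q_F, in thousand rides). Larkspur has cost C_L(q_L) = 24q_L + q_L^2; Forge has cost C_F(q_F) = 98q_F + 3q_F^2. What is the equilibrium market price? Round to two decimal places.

163.26

Larkspur's profit: π_L = (219 - Q)q_L - (24q_L + q_L²). Setting ∂π_L/∂q_L = 0: 195 - 4q_L - (q_F) = 0.
Forge's profit: π_F = (219 - Q)q_F - (98q_F + 3q_F²). Setting ∂π_F/∂q_F = 0: 121 - 8q_F - (q_L) = 0.
Rearranging gives the reaction functions q_L = (195 - q_F)/4 and q_F = (121 - q_L)/8.
Solving the pair: q_L = 1439/31, q_F = 289/31.
Total output Q = 1728/31, so price P = 219 - 1728/31 = 163.2581.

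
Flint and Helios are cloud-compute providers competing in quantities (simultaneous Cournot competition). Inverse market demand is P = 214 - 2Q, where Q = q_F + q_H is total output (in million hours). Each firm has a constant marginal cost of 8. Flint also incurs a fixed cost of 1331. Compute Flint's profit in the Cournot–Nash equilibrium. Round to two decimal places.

1026.56

A representative firm's profit is π_i = q_i(214 - 2Q) - 8q_i.
Setting ∂π_i/∂q_i = 0 with rivals' quantities fixed: 206 - 4q_i - 2q_j = 0.
With identical firms every q_j equals q_i, so q_j = q_i and 206 = 6q_i, giving q_i = 103/3.
Price P = 214 - 2·(206/3) = 230/3.
Flint's profit: (230/3 - 8)·(103/3) - 1331 = 1026.5556.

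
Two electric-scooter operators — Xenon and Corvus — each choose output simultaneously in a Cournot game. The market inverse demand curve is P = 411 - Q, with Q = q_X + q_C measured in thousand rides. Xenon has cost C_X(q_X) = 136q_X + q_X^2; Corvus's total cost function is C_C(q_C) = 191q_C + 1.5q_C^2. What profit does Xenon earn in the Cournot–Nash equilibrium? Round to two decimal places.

7390.72

Xenon's profit: π_X = (411 - Q)q_X - (136q_X + q_X²). Setting ∂π_X/∂q_X = 0: 275 - 4q_X - (q_C) = 0.
Corvus's first-order condition: 220 - 5q_C - (q_X) = 0.
Best responses: q_X = (275 - q_C)/4, q_C = (220 - q_X)/5.
Substituting one into the other gives q_X = 1155/19 and q_C = 605/19.
Price P = 411 - 1760/19 = 318.3684.
Xenon's profit: 318.3684·(1155/19) - 136·(1155/19) - (1155/19)² = 7390.7202.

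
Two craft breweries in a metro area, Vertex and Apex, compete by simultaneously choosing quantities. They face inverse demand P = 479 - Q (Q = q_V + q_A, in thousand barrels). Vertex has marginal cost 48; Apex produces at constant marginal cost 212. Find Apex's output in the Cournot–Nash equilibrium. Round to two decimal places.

34.33

Vertex's profit: π_V = (479 - Q)q_V - (48q_V). Setting ∂π_V/∂q_V = 0: 431 - 2q_V - (q_A) = 0.
Apex's profit: π_A = (479 - Q)q_A - (212q_A). Setting ∂π_A/∂q_A = 0: 267 - 2q_A - (q_V) = 0.
Rearranging gives the reaction functions q_V = (431 - q_A)/2 and q_A = (267 - q_V)/2.
Substituting one into the other gives q_V = 595/3 and q_A = 103/3.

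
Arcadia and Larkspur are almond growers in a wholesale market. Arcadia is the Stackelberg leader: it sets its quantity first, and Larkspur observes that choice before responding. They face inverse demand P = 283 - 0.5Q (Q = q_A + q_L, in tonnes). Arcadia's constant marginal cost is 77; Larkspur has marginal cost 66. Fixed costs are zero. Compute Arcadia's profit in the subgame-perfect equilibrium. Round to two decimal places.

Solve by backward induction. Given q_A, the follower Larkspur maximises π_L = (283 - (1/2)q_A - (1/2)q_L)q_L - 66q_L.
Setting the follower's marginal profit to zero, 217 - (1/2)q_A - q_L = 0, i.e. q_L = (217 - (1/2)q_A).
The leader anticipates this reaction. Substituting into P = 283 - 0.5Q gives P = 349/2 - (1/4)q_A, so π_A = (349/2 - (1/4)q_A)q_A - 77q_A.
Leader FOC: 195/2 - (1/2)q_A = 0, so q_A = 195.
Then q_L = (217 - (1/2)·195) = 239/2.
Price P = 283 - (1/2)·(629/2) = 503/4.
Arcadia's profit: (503/4 - 77)·195 = 9506.2500.

9506.25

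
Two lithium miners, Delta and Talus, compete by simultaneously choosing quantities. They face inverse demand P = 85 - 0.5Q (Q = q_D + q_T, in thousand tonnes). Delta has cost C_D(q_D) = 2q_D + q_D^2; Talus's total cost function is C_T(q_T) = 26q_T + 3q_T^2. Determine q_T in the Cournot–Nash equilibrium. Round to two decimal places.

Delta's profit: π_D = (85 - 0.5Q)q_D - (2q_D + q_D²). Setting ∂π_D/∂q_D = 0: 83 - 3q_D - (1/2)(q_T) = 0.
Talus's profit: π_T = (85 - 0.5Q)q_T - (26q_T + 3q_T²). Setting ∂π_T/∂q_T = 0: 59 - 7q_T - (1/2)(q_D) = 0.
Best responses: q_D = (83 - (1/2)q_T)/3, q_T = (59 - (1/2)q_D)/7.
Solving the pair: q_D = 26.5783, q_T = 542/83.

6.53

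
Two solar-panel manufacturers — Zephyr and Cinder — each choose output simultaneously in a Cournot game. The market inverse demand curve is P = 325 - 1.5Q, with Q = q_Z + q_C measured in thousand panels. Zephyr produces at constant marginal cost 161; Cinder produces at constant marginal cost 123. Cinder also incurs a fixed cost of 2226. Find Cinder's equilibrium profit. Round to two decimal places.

2040.67

Zephyr's profit: π_Z = (325 - 1.5Q)q_Z - (161q_Z). Setting ∂π_Z/∂q_Z = 0: 164 - 3q_Z - (3/2)(q_C) = 0.
Cinder's first-order condition: 202 - 3q_C - (3/2)(q_Z) = 0.
Best responses: q_Z = (164 - (3/2)q_C)/3, q_C = (202 - (3/2)q_Z)/3.
Substituting one into the other gives q_Z = 28 and q_C = 160/3.
Price P = 325 - (3/2)·(244/3) = 203.
Cinder's profit: (203 - 123)·(160/3) - 2226 = 2040.6667.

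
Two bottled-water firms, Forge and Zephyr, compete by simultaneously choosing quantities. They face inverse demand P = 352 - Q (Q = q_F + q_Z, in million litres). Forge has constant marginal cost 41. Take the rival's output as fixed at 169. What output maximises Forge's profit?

With the rival's output fixed at 169, Forge's profit is π_F = (352 - 169 - q_F)q_F - (41q_F) = (183 - q_F)q_F - (41q_F).
∂π_F/∂q_F = 142 - 2q_F = 0, so q_F = 71.

71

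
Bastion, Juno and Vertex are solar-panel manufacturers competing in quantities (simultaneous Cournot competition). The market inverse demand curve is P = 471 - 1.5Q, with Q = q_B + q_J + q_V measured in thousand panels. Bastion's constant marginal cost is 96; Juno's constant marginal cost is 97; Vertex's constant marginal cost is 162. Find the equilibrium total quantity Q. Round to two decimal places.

Bastion's profit: π_B = (471 - 1.5Q)q_B - (96q_B). Setting ∂π_B/∂q_B = 0: 375 - 3q_B - (3/2)(q_J + q_V) = 0.
Juno's first-order condition: 374 - 3q_J - (3/2)(q_B + q_V) = 0.
Vertex's first-order condition: 309 - 3q_V - (3/2)(q_B + q_J) = 0.
Adding the 3 conditions: 1058 − 3Q − 3Q = 0, i.e. Q = 529/3.
Back-substituting: q_B = (375 − 529/2)/(3/2) = 221/3, q_J = (374 − 529/2)/(3/2) = 73, q_V = (309 − 529/2)/(3/2) = 89/3.
Total output Q = 221/3 + 73 + 89/3 = 529/3.

176.33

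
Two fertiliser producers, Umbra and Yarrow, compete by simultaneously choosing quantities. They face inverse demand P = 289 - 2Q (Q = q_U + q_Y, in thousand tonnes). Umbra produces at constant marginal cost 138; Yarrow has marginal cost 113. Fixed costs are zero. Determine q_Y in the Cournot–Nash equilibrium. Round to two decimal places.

33.50

Umbra's profit: π_U = (289 - 2Q)q_U - (138q_U). Setting ∂π_U/∂q_U = 0: 151 - 4q_U - 2(q_Y) = 0.
Yarrow's profit: π_Y = (289 - 2Q)q_Y - (113q_Y). Setting ∂π_Y/∂q_Y = 0: 176 - 4q_Y - 2(q_U) = 0.
Best responses: q_U = (151 - 2q_Y)/4, q_Y = (176 - 2q_U)/4.
Substituting one into the other gives q_U = 21 and q_Y = 67/2.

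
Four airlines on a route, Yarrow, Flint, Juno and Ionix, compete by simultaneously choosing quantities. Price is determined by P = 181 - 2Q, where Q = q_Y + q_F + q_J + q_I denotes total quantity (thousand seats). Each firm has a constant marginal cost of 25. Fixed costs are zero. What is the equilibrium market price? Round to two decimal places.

Each firm earns π_i = (181 - 2Q)q_i - 25q_i.
First-order condition (treating rivals' output as given): 156 - 4q_i - 2·Σ_{j≠i} q_j = 0.
With identical firms every q_j equals q_i, so Σ_{j≠i} q_j = 3q_i and 156 = 10q_i, giving q_i = 78/5.
Total output Q = 312/5, so price P = 181 - 2·(312/5) = 281/5.

56.20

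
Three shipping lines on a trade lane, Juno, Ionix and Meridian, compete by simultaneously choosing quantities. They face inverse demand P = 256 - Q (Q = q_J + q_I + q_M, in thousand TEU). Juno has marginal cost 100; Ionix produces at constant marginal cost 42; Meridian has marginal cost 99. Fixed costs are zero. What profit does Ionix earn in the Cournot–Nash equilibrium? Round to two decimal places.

Juno's profit: π_J = (256 - Q)q_J - (100q_J). Setting ∂π_J/∂q_J = 0: 156 - 2q_J - (q_I + q_M) = 0.
Ionix's profit: π_I = (256 - Q)q_I - (42q_I). Setting ∂π_I/∂q_I = 0: 214 - 2q_I - (q_J + q_M) = 0.
Meridian's profit: π_M = (256 - Q)q_M - (99q_M). Setting ∂π_M/∂q_M = 0: 157 - 2q_M - (q_J + q_I) = 0.
Summing all 3 equations gives 527 − 4Q = 0, hence Q = 527/4.
Back-substituting: q_J = (156 − 527/4) = 97/4, q_I = (214 − 527/4) = 329/4, q_M = (157 − 527/4) = 101/4.
Price P = 256 - 527/4 = 497/4.
Ionix's profit: (497/4 - 42)·(329/4) = 6765.0625.

6765.06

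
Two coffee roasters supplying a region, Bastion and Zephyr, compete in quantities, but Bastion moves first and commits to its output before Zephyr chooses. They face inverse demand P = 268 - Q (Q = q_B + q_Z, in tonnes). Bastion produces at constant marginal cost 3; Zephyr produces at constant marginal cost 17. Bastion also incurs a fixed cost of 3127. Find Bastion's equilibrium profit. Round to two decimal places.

6603.13

Solve by backward induction. Given q_B, the follower Zephyr maximises π_Z = (268 - q_B - q_Z)q_Z - 17q_Z.
Follower FOC: 251 - q_B - 2q_Z = 0, so q_Z(q_B) = (251 - q_B)/2.
Bastion substitutes q_Z(q_B) into its own profit: π_B = q_B(268 - q_B - (251 - q_B)/2) - 3q_B = (285/2 - (1/2)q_B)q_B - 3q_B.
Maximising: ∂π_B/∂q_B = 279/2 - q_B = 0, giving q_B = 279/2.
Then q_Z = (251 - 279/2)/2 = 223/4.
Price P = 268 - 781/4 = 291/4.
Bastion's profit: (291/4 - 3)·(279/2) - 3127 = 6603.1250.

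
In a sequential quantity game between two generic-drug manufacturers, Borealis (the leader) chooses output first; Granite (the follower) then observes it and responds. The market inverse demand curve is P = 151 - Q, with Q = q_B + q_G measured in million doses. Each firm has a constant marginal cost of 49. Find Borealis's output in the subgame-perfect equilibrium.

The follower Granite best-responds to any q_B: π_G = (151 - Q)q_G - 49q_G.
Follower FOC: 102 - q_B - 2q_G = 0, so q_G(q_B) = (102 - q_B)/2.
Borealis substitutes q_G(q_B) into its own profit: π_B = q_B(151 - q_B - (102 - q_B)/2) - 49q_B = (100 - (1/2)q_B)q_B - 49q_B.
Maximising: ∂π_B/∂q_B = 51 - q_B = 0, giving q_B = 51.
Then q_G = (102 - 51)/2 = 51/2.

51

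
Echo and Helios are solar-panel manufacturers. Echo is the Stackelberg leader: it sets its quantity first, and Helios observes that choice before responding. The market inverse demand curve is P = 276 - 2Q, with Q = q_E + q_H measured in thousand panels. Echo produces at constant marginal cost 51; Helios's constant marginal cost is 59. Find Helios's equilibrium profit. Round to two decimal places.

1262.53

Solve by backward induction. Given q_E, the follower Helios maximises π_H = (276 - 2q_E - 2q_H)q_H - 59q_H.
Follower FOC: 217 - 2q_E - 4q_H = 0, so q_H(q_E) = (217 - 2q_E)/4.
The leader anticipates this reaction. Substituting into P = 276 - 2Q gives P = 335/2 - q_E, so π_E = (335/2 - q_E)q_E - 51q_E.
Maximising: ∂π_E/∂q_E = 233/2 - 2q_E = 0, giving q_E = 233/4.
Then q_H = (217 - 2·(233/4))/4 = 201/8.
Price P = 276 - 2·(667/8) = 437/4.
Helios's profit: (437/4 - 59)·(201/8) = 1262.5313.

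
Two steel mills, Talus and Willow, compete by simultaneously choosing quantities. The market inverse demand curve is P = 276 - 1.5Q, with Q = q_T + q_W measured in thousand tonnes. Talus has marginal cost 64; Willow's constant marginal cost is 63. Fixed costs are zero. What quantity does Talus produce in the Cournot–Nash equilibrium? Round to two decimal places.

Talus's profit: π_T = (276 - 1.5Q)q_T - (64q_T). Setting ∂π_T/∂q_T = 0: 212 - 3q_T - (3/2)(q_W) = 0.
Willow's first-order condition: 213 - 3q_W - (3/2)(q_T) = 0.
Best responses: q_T = (212 - (3/2)q_W)/3, q_W = (213 - (3/2)q_T)/3.
Substituting one into the other gives q_T = 422/9 and q_W = 428/9.

46.89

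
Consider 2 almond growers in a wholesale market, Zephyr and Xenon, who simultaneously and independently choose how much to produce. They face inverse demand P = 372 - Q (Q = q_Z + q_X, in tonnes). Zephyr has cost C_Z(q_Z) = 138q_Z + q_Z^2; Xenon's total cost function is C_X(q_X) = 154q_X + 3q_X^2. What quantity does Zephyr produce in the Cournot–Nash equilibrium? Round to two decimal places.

Zephyr's profit: π_Z = (372 - Q)q_Z - (138q_Z + q_Z²). Setting ∂π_Z/∂q_Z = 0: 234 - 4q_Z - (q_X) = 0.
Xenon's profit: π_X = (372 - Q)q_X - (154q_X + 3q_X²). Setting ∂π_X/∂q_X = 0: 218 - 8q_X - (q_Z) = 0.
Best responses: q_Z = (234 - q_X)/4, q_X = (218 - q_Z)/8.
Substituting one into the other gives q_Z = 1654/31 and q_X = 638/31.

53.35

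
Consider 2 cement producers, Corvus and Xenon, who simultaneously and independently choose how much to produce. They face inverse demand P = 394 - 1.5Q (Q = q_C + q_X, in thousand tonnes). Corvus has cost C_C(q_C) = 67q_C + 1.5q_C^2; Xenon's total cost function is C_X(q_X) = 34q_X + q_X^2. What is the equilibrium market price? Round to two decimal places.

244.57

Corvus's profit: π_C = (394 - 1.5Q)q_C - (67q_C + (3/2)q_C²). Setting ∂π_C/∂q_C = 0: 327 - 6q_C - (3/2)(q_X) = 0.
Xenon's profit: π_X = (394 - 1.5Q)q_X - (34q_X + q_X²). Setting ∂π_X/∂q_X = 0: 360 - 5q_X - (3/2)(q_C) = 0.
Best responses: q_C = (327 - (3/2)q_X)/6, q_X = (360 - (3/2)q_C)/5.
Solving the pair: q_C = 1460/37, q_X = 60.1622.
Total output Q = 99.6216, so price P = 394 - (3/2)·99.6216 = 244.5676.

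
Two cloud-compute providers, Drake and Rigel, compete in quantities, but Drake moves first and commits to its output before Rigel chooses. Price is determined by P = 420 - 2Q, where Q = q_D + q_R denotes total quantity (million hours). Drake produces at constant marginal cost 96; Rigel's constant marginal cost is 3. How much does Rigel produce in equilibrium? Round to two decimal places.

75.38

Solve by backward induction. Given q_D, the follower Rigel maximises π_R = (420 - 2q_D - 2q_R)q_R - 3q_R.
Setting the follower's marginal profit to zero, 417 - 2q_D - 4q_R = 0, i.e. q_R = (417 - 2q_D)/4.
The leader anticipates this reaction. Substituting into P = 420 - 2Q gives P = 423/2 - q_D, so π_D = (423/2 - q_D)q_D - 96q_D.
Maximising: ∂π_D/∂q_D = 231/2 - 2q_D = 0, giving q_D = 231/4.
Then q_R = (417 - 2·(231/4))/4 = 603/8.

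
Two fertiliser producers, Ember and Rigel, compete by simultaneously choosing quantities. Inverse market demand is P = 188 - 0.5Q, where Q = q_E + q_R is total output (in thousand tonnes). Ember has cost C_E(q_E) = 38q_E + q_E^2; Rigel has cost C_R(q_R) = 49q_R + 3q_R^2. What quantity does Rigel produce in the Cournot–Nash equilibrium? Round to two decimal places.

16.48

Ember's profit: π_E = (188 - 0.5Q)q_E - (38q_E + q_E²). Setting ∂π_E/∂q_E = 0: 150 - 3q_E - (1/2)(q_R) = 0.
Rigel's profit: π_R = (188 - 0.5Q)q_R - (49q_R + 3q_R²). Setting ∂π_R/∂q_R = 0: 139 - 7q_R - (1/2)(q_E) = 0.
Rearranging gives the reaction functions q_E = (150 - (1/2)q_R)/3 and q_R = (139 - (1/2)q_E)/7.
Solving the pair: q_E = 47.2530, q_R = 1368/83.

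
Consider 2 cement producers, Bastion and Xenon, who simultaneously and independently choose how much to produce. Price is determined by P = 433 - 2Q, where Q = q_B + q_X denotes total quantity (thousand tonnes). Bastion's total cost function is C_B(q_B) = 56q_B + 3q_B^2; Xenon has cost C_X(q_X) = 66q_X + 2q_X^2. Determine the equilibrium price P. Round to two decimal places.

296.21

Bastion's profit: π_B = (433 - 2Q)q_B - (56q_B + 3q_B²). Setting ∂π_B/∂q_B = 0: 377 - 10q_B - 2(q_X) = 0.
Xenon's profit: π_X = (433 - 2Q)q_X - (66q_X + 2q_X²). Setting ∂π_X/∂q_X = 0: 367 - 8q_X - 2(q_B) = 0.
Rearranging gives the reaction functions q_B = (377 - 2q_X)/10 and q_X = (367 - 2q_B)/8.
Substituting one into the other gives q_B = 1141/38 and q_X = 729/19.
Total output Q = 68.3947, so price P = 433 - 2·68.3947 = 296.2105.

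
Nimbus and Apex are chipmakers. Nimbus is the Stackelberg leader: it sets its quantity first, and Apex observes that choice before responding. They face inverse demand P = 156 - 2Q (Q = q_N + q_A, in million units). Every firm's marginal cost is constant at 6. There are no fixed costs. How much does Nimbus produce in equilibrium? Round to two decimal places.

37.50

Solve by backward induction. Given q_N, the follower Apex maximises π_A = (156 - 2q_N - 2q_A)q_A - 6q_A.
Setting the follower's marginal profit to zero, 150 - 2q_N - 4q_A = 0, i.e. q_A = (150 - 2q_N)/4.
Nimbus substitutes q_A(q_N) into its own profit: π_N = q_N(156 - 2q_N - (150 - 2q_N)/2) - 6q_N = (81 - q_N)q_N - 6q_N.
Maximising: ∂π_N/∂q_N = 75 - 2q_N = 0, giving q_N = 75/2.
Then q_A = (150 - 2·(75/2))/4 = 75/4.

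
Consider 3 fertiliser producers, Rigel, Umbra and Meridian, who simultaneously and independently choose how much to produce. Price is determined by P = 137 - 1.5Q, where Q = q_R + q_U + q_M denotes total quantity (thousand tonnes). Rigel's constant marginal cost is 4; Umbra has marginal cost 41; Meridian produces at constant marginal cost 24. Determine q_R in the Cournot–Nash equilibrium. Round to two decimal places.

Rigel's profit: π_R = (137 - 1.5Q)q_R - (4q_R). Setting ∂π_R/∂q_R = 0: 133 - 3q_R - (3/2)(q_U + q_M) = 0.
Umbra's first-order condition: 96 - 3q_U - (3/2)(q_R + q_M) = 0.
Meridian's profit: π_M = (137 - 1.5Q)q_M - (24q_M). Setting ∂π_M/∂q_M = 0: 113 - 3q_M - (3/2)(q_R + q_U) = 0.
Adding the 3 conditions: 342 − 3Q − 3Q = 0, i.e. Q = 57.
Back-substituting: q_R = (133 − 171/2)/(3/2) = 95/3, q_U = (96 − 171/2)/(3/2) = 7, q_M = (113 − 171/2)/(3/2) = 55/3.

31.67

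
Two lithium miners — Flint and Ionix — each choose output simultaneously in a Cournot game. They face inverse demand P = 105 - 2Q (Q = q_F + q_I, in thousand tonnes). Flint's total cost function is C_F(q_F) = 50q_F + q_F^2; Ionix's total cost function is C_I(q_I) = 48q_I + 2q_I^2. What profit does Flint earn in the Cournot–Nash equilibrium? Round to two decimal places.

164.68

Flint's profit: π_F = (105 - 2Q)q_F - (50q_F + q_F²). Setting ∂π_F/∂q_F = 0: 55 - 6q_F - 2(q_I) = 0.
Ionix's profit: π_I = (105 - 2Q)q_I - (48q_I + 2q_I²). Setting ∂π_I/∂q_I = 0: 57 - 8q_I - 2(q_F) = 0.
Best responses: q_F = (55 - 2q_I)/6, q_I = (57 - 2q_F)/8.
Substituting one into the other gives q_F = 163/22 and q_I = 58/11.
Price P = 105 - 2·(279/22) = 876/11.
Flint's profit: (876/11)·(163/22) - 50·(163/22) - (163/22)² = 164.6839.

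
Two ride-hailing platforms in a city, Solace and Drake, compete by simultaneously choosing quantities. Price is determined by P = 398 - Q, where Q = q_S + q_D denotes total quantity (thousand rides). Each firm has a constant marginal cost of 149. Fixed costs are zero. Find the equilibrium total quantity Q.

Each firm earns π_i = (398 - Q)q_i - 149q_i.
First-order condition (treating rivals' output as given): 249 - 2q_i - q_j = 0.
By symmetry each firm produces the same amount; substituting q_j = q_i yields q_i = 249/3 = 83.
Total output Q = 83 + 83 = 166.

166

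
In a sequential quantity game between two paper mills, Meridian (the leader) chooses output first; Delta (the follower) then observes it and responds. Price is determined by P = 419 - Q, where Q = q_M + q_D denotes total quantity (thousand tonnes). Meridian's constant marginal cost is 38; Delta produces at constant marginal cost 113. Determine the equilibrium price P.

The follower Delta best-responds to any q_M: π_D = (419 - Q)q_D - 113q_D.
∂π_D/∂q_D = 306 - q_M - 2q_D = 0 gives the reaction function q_D = (306 - q_M)/2.
The leader anticipates this reaction. Substituting into P = 419 - Q gives P = 266 - (1/2)q_M, so π_M = (266 - (1/2)q_M)q_M - 38q_M.
Leader FOC: 228 - q_M = 0, so q_M = 228.
Then q_D = (306 - 228)/2 = 39.
Total output Q = 267, so price P = 419 - 267 = 152.

152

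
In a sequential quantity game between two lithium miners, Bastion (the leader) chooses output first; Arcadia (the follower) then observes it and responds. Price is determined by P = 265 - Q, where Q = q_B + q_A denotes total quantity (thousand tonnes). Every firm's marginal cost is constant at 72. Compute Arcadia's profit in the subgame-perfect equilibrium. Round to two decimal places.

Solve by backward induction. Given q_B, the follower Arcadia maximises π_A = (265 - q_B - q_A)q_A - 72q_A.
Setting the follower's marginal profit to zero, 193 - q_B - 2q_A = 0, i.e. q_A = (193 - q_B)/2.
The leader anticipates this reaction. Substituting into P = 265 - Q gives P = 337/2 - (1/2)q_B, so π_B = (337/2 - (1/2)q_B)q_B - 72q_B.
The leader's first-order condition 193/2 - q_B = 0 yields q_B = 193/2.
Then q_A = (193 - 193/2)/2 = 193/4.
Price P = 265 - 579/4 = 481/4.
Arcadia's profit: (481/4 - 72)·(193/4) = 2328.0625.

2328.06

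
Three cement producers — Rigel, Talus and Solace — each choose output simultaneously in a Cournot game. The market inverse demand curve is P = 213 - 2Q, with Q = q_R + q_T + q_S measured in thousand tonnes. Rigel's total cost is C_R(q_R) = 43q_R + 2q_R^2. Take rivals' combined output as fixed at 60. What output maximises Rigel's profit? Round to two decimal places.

6.25

With rivals' combined output fixed at 60, Rigel's profit is π_R = (213 - 2·60 - 2q_R)q_R - (43q_R + 2q_R²) = (93 - 2q_R)q_R - (43q_R + 2q_R²).
∂π_R/∂q_R = 50 - 8q_R = 0, so q_R = 25/4.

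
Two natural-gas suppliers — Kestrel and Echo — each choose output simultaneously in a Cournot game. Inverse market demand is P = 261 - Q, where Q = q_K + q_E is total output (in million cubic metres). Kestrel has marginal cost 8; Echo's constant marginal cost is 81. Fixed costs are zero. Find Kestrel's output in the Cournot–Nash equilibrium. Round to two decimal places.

Kestrel's profit: π_K = (261 - Q)q_K - (8q_K). Setting ∂π_K/∂q_K = 0: 253 - 2q_K - (q_E) = 0.
Echo's profit: π_E = (261 - Q)q_E - (81q_E). Setting ∂π_E/∂q_E = 0: 180 - 2q_E - (q_K) = 0.
Best responses: q_K = (253 - q_E)/2, q_E = (180 - q_K)/2.
Solving the pair: q_K = 326/3, q_E = 107/3.

108.67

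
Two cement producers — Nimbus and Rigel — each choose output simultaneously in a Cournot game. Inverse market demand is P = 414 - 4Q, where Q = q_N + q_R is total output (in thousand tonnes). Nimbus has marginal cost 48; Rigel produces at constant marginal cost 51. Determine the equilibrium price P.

Nimbus's profit: π_N = (414 - 4Q)q_N - (48q_N). Setting ∂π_N/∂q_N = 0: 366 - 8q_N - 4(q_R) = 0.
Rigel's first-order condition: 363 - 8q_R - 4(q_N) = 0.
Best responses: q_N = (366 - 4q_R)/8, q_R = (363 - 4q_N)/8.
Solving the pair: q_N = 123/4, q_R = 30.
Total output Q = 243/4, so price P = 414 - 4·(243/4) = 171.

171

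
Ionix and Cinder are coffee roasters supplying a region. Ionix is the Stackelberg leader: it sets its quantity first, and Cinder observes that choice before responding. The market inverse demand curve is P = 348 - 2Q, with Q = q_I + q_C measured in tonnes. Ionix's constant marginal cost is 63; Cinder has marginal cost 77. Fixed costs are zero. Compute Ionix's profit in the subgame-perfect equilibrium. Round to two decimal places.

The follower Cinder best-responds to any q_I: π_C = (348 - 2Q)q_C - 77q_C.
∂π_C/∂q_C = 271 - 2q_I - 4q_C = 0 gives the reaction function q_C = (271 - 2q_I)/4.
The leader anticipates this reaction. Substituting into P = 348 - 2Q gives P = 425/2 - q_I, so π_I = (425/2 - q_I)q_I - 63q_I.
The leader's first-order condition 299/2 - 2q_I = 0 yields q_I = 299/4.
Then q_C = (271 - 2·(299/4))/4 = 243/8.
Price P = 348 - 2·(841/8) = 551/4.
Ionix's profit: (551/4 - 63)·(299/4) = 5587.5625.

5587.56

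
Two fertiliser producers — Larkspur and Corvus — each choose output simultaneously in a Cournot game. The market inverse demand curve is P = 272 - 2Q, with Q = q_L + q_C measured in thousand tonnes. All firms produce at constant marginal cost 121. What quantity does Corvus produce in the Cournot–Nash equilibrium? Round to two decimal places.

25.17

A representative firm's profit is π_i = q_i(272 - 2Q) - 121q_i.
Setting ∂π_i/∂q_i = 0 with rivals' quantities fixed: 151 - 4q_i - 2q_j = 0.
With identical firms every q_j equals q_i, so q_j = q_i and 151 = 6q_i, giving q_i = 151/6.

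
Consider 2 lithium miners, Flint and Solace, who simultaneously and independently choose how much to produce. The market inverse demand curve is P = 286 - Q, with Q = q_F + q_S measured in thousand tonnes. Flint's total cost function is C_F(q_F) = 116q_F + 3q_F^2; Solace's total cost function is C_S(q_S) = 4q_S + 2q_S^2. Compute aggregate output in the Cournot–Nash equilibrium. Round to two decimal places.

Flint's profit: π_F = (286 - Q)q_F - (116q_F + 3q_F²). Setting ∂π_F/∂q_F = 0: 170 - 8q_F - (q_S) = 0.
Solace's profit: π_S = (286 - Q)q_S - (4q_S + 2q_S²). Setting ∂π_S/∂q_S = 0: 282 - 6q_S - (q_F) = 0.
Rearranging gives the reaction functions q_F = (170 - q_S)/8 and q_S = (282 - q_F)/6.
Solving the pair: q_F = 738/47, q_S = 44.3830.
Total output Q = 738/47 + 44.3830 = 60.0851.

60.09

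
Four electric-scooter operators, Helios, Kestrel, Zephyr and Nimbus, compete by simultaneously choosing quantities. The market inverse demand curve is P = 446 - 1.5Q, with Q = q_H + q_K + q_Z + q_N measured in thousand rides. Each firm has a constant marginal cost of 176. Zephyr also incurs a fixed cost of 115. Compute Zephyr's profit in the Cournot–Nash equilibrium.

A representative firm's profit is π_i = q_i(446 - 1.5Q) - 176q_i.
Setting ∂π_i/∂q_i = 0 with rivals' quantities fixed: 270 - 3q_i - (3/2)·Σ_{j≠i} q_j = 0.
By symmetry each firm produces the same amount; substituting Σ_{j≠i} q_j = 3q_i yields q_i = 270/(15/2) = 36.
Price P = 446 - (3/2)·144 = 230.
Zephyr's profit: (230 - 176)·36 - 115 = 1829.

1829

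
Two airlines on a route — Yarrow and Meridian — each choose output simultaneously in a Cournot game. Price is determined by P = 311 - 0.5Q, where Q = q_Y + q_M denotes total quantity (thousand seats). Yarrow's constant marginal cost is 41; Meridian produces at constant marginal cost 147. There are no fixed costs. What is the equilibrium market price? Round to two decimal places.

166.33

Yarrow's profit: π_Y = (311 - 0.5Q)q_Y - (41q_Y). Setting ∂π_Y/∂q_Y = 0: 270 - q_Y - (1/2)(q_M) = 0.
Meridian's first-order condition: 164 - q_M - (1/2)(q_Y) = 0.
So q_Y = (270 - (1/2)q_M) and q_M = (164 - (1/2)q_Y).
Solving the pair: q_Y = 752/3, q_M = 116/3.
Total output Q = 868/3, so price P = 311 - (1/2)·(868/3) = 499/3.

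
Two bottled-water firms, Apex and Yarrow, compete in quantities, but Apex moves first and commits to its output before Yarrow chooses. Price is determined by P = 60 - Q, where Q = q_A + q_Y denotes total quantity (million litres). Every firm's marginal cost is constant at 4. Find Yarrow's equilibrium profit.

Solve by backward induction. Given q_A, the follower Yarrow maximises π_Y = (60 - q_A - q_Y)q_Y - 4q_Y.
Setting the follower's marginal profit to zero, 56 - q_A - 2q_Y = 0, i.e. q_Y = (56 - q_A)/2.
Apex substitutes q_Y(q_A) into its own profit: π_A = q_A(60 - q_A - (56 - q_A)/2) - 4q_A = (32 - (1/2)q_A)q_A - 4q_A.
The leader's first-order condition 28 - q_A = 0 yields q_A = 28.
Then q_Y = (56 - 28)/2 = 14.
Price P = 60 - 42 = 18.
Yarrow's profit: (18 - 4)·14 = 196.

196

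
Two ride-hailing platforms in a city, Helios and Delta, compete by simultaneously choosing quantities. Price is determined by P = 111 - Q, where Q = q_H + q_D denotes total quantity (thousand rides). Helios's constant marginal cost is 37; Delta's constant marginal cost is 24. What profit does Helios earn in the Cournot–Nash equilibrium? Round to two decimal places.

413.44

Helios's profit: π_H = (111 - Q)q_H - (37q_H). Setting ∂π_H/∂q_H = 0: 74 - 2q_H - (q_D) = 0.
Delta's profit: π_D = (111 - Q)q_D - (24q_D). Setting ∂π_D/∂q_D = 0: 87 - 2q_D - (q_H) = 0.
So q_H = (74 - q_D)/2 and q_D = (87 - q_H)/2.
Solving the pair: q_H = 61/3, q_D = 100/3.
Price P = 111 - 161/3 = 172/3.
Helios's profit: (172/3 - 37)·(61/3) = 413.4444.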